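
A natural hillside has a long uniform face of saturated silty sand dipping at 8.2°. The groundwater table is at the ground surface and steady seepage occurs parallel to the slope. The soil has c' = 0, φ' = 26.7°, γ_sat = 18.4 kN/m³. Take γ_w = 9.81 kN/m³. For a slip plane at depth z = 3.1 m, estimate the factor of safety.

FS = 1.63

With seepage parallel to the slope and the water table at the surface, the effective normal stress on the slip plane uses the buoyant unit weight γ' = γ_sat − γ_w while the driving shear stress uses γ_sat:
FS = [c' + γ' z cos²β tanφ'] / [γ_sat z sinβ cosβ]
(For c' = 0 this reduces to FS = (γ'/γ_sat)·tanφ'/tanβ.)
γ' = 18.4 − 9.81 = 8.59 kN/m³
Numerator = 0.0 + 8.59·3.1·cos²8.2°·tan26.7° = 0.0 + 8.59·3.1·0.9797·0.5029 = 13.121 kPa
Denominator = 18.4·3.1·sin8.2°·cos8.2° = 18.4·3.1·0.1426·0.9898 = 8.052 kPa
FS = 13.121 / 8.052 = 1.629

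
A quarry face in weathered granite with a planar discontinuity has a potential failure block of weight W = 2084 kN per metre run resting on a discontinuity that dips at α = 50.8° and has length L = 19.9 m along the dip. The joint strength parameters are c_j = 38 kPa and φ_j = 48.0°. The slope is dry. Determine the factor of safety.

Resolving the block weight along and normal to the plane and applying the Mohr–Coulomb strength on the joint:
N' = W cosα = 2084·cos50.8° = 1317.1 kN/m
Driving force T = W sinα = 2084·sin50.8° = 1615.0 kN/m
Resisting force R = c_j·L + N'·tanφ_j = 38·19.9 + 1317.1·tan48.0° = 756.2 + 1462.8 = 2219.0 kN/m
FS = R / T = 2219.0 / 1615.0 = 1.374

FS = 1.37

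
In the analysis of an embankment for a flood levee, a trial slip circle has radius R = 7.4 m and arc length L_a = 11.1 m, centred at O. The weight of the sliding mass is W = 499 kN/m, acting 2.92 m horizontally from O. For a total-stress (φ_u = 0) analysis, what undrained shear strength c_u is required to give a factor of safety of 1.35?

c_u = 23.9 kPa

FS = c_u·L_a·R / (W·d), so c_u = FS·W·d / (L_a·R).
c_u = 1.35·499·2.92 / (11.10·7.4) = 1967.1 / 82.14 = 23.95 kPa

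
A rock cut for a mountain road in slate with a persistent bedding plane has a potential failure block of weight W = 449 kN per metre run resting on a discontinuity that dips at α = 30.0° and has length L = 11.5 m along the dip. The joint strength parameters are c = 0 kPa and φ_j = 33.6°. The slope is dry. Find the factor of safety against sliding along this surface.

Resolving the block weight along and normal to the plane and applying the Mohr–Coulomb strength on the joint:
N' = W cosα = 449·cos30.0° = 388.8 kN/m
Driving force T = W sinα = 449·sin30.0° = 224.5 kN/m
Resisting force R = c·L + N'·tanφ_j = 0·11.5 + 388.8·tan33.6° = 0.0 + 258.3 = 258.3 kN/m
FS = R / T = 258.3 / 224.5 = 1.151

FS = 1.15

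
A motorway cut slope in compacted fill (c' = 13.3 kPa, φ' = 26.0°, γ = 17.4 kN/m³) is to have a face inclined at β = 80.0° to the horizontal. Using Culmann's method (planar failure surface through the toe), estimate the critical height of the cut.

H_c = 6.57 m

Culmann's analysis gives the critical failure plane at α_cr = (β + φ')/2 = (80.0 + 26.0)/2 = 53.0°, and the critical height
H_c = (4c'/γ) · sinβ cosφ' / [1 − cos(β − φ')]
    = (4·13.3/17.4) · sin80.0°·cos26.0° / [1 − cos(54.0°)]
    = 3.057 · 0.9848·0.8988 / [1 − 0.5878]
    = 3.057 · 0.8851 / 0.4122
    = 6.57 m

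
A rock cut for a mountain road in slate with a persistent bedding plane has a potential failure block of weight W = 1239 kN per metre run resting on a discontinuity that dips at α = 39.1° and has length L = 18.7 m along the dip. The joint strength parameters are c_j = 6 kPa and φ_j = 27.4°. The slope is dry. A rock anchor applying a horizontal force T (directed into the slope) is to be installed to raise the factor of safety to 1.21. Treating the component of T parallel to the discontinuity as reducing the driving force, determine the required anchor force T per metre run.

Resolving forces along and normal to the sliding plane, with the horizontal anchor force T adding T·sinα to the effective normal force and T·cosα acting up the plane against the driving force:
FS = [c_jL + (W cosα + T sinα) tanφ_j] / [W sinα − T cosα]
Without the anchor: N' = 961.5 kN/m, driving T_d = 781.4 kN/m, resisting R = 6·18.7 + 961.5·tan27.4° = 610.6 kN/m, FS = 0.78.
Setting FS = 1.21 and solving for T:
1.21·(781.4 − T cos39.1°) = 610.6 + T sin39.1°·tan27.4°
T·(sin39.1°·tan27.4° + 1.21·cos39.1°) = 1.21·781.4 − 610.6
T·(0.6307·0.5184 + 1.21·0.7760) = 945.5 − 610.6 = 334.9
T·1.2659 = 334.9
T = 264.5 kN/m

T = 265 kN/m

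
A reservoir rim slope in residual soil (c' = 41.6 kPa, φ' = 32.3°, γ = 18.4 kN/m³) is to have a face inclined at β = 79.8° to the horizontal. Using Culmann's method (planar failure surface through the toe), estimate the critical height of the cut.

Culmann's analysis gives the critical failure plane at α_cr = (β + φ')/2 = (79.8 + 32.3)/2 = 56.0°, and the critical height
H_c = (4c'/γ) · sinβ cosφ' / [1 − cos(β − φ')]
    = (4·41.6/18.4) · sin79.8°·cos32.3° / [1 − cos(47.5°)]
    = 9.043 · 0.9842·0.8453 / [1 − 0.6756]
    = 9.043 · 0.8319 / 0.3244
    = 23.19 m

H_c = 23.19 m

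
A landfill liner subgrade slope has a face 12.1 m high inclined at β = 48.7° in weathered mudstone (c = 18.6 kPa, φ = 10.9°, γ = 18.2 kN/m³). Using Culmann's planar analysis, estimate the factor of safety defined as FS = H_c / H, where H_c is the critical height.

FS = 1.19

H_c = (4c/γ) · sinβ cosφ / [1 − cos(β − φ)]
    = (4·18.6/18.2) · sin48.7°·cos10.9° / [1 − cos37.8°]
    = 4.088 · 0.7377 / 0.2098 = 14.37 m
FS = H_c / H = 14.37 / 12.1 = 1.188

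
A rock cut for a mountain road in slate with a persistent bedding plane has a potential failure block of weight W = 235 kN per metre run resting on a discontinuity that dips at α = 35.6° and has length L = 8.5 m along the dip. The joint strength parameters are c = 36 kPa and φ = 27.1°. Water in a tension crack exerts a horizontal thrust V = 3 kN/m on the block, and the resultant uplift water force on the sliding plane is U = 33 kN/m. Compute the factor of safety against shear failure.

Resolving the block weight along and normal to the plane and applying the Mohr–Coulomb strength on the joint:
N' = W cosα − U − V sinα = 235·cos35.6° − 33 − 3·sin35.6° = 156.3 kN/m
Driving force T = W sinα + V cosα = 235·sin35.6° + 3·cos35.6° = 139.2 kN/m
Resisting force R = c·L + N'·tanφ = 36·8.5 + 156.3·tan27.1° = 306.0 + 80.0 = 386.0 kN/m
FS = R / T = 386.0 / 139.2 = 2.772

FS = 2.77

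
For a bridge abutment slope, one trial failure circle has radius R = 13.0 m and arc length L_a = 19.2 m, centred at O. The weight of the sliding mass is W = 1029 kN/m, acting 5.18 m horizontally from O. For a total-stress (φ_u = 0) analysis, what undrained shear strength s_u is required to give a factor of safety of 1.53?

s_u = 32.7 kPa

FS = s_u·L_a·R / (W·d), so s_u = FS·W·d / (L_a·R).
s_u = 1.53·1029·5.18 / (19.20·13.0) = 8155.2 / 249.60 = 32.67 kPa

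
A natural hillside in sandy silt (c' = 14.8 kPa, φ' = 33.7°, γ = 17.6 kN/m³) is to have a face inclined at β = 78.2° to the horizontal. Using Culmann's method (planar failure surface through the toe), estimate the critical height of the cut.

Culmann's analysis gives the critical failure plane at α_cr = (β + φ')/2 = (78.2 + 33.7)/2 = 56.0°, and the critical height
H_c = (4c'/γ) · sinβ cosφ' / [1 − cos(β − φ')]
    = (4·14.8/17.6) · sin78.2°·cos33.7° / [1 − cos(44.5°)]
    = 3.364 · 0.9789·0.8320 / [1 − 0.7133]
    = 3.364 · 0.8144 / 0.2867
    = 9.55 m

H_c = 9.55 m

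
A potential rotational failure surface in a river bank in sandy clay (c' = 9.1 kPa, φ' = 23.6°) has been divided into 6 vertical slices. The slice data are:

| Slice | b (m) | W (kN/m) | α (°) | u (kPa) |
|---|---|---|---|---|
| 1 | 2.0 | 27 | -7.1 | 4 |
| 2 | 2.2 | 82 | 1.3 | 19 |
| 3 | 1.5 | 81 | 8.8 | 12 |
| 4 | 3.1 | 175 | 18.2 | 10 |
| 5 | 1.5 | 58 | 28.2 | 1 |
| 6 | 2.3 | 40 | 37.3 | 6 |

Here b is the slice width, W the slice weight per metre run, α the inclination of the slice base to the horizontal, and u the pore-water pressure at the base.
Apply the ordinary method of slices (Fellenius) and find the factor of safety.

FS = 2.24

Ordinary method of slices: FS = Σ[c'·Δl_i + (W_i cosα_i − u_i·Δl_i)·tanφ'] / Σ W_i sinα_i, with Δl_i = b_i / cosα_i.
Slice 1: Δl = 2.0/cos(-7.1°) = 2.015 m; N'_1 = 27·cos(-7.1°) − 4·2.015 = 18.7; c'Δl = 18.34; W sinα = -3.3
Slice 2: Δl = 2.2/cos1.3° = 2.201 m; N'_2 = 82·cos1.3° − 19·2.201 = 40.2; c'Δl = 20.03; W sinα = 1.9
Slice 3: Δl = 1.5/cos8.8° = 1.518 m; N'_3 = 81·cos8.8° − 12·1.518 = 61.8; c'Δl = 13.81; W sinα = 12.4
Slice 4: Δl = 3.1/cos18.2° = 3.263 m; N'_4 = 175·cos18.2° − 10·3.263 = 133.6; c'Δl = 29.70; W sinα = 54.7
Slice 5: Δl = 1.5/cos28.2° = 1.702 m; N'_5 = 58·cos28.2° − 1·1.702 = 49.4; c'Δl = 15.49; W sinα = 27.4
Slice 6: Δl = 2.3/cos37.3° = 2.891 m; N'_6 = 40·cos37.3° − 6·2.891 = 14.5; c'Δl = 26.31; W sinα = 24.2
Σc'Δl = 123.7 kN/m; ΣN' = 318.2 kN/m; ΣW sinα = 117.2 kN/m
Resisting = 123.7 + 318.2·tan23.6° = 123.7 + 139.0 = 262.7 kN/m
FS = 262.7 / 117.2 = 2.241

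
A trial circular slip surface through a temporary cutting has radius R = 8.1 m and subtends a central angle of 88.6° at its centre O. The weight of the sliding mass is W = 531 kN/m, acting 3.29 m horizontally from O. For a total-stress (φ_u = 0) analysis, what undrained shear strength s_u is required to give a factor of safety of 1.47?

FS = s_u·L_a·R / (W·d), so s_u = FS·W·d / (L_a·R).
Arc length L_a = R·θ = 8.1·(88.6°·π/180) = 8.1·1.5464 = 12.53 m
s_u = 1.47·531·3.29 / (12.53·8.1) = 2568.1 / 101.46 = 25.31 kPa

s_u = 25.3 kPa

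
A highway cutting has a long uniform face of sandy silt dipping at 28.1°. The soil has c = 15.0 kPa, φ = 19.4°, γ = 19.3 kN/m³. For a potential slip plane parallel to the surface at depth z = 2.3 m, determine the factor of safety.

FS = 1.47

For an infinite slope with a slip plane parallel to the surface (no pore pressure): FS = [c + γz cos²β tanφ] / [γz sinβ cosβ].
γz = 19.3·2.3 = 44.39 kN/m²
Numerator = 15.0 + 44.39·cos²28.1°·tan19.4° = 15.0 + 44.39·0.7781·0.3522 = 27.164 kPa
Denominator = 44.39·sin28.1°·cos28.1° = 44.39·0.4710·0.8821 = 18.444 kPa
FS = 27.164 / 18.444 = 1.473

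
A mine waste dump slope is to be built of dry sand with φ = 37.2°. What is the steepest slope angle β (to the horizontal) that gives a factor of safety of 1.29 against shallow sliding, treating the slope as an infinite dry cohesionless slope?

For an infinite dry cohesionless slope FS = tanφ/tanβ, so tanβ = tanφ / FS.
tanβ = tan37.2° / 1.29 = 0.7590 / 1.29 = 0.5884
β = arctan(0.5884) = 30.47°

β = 30.5°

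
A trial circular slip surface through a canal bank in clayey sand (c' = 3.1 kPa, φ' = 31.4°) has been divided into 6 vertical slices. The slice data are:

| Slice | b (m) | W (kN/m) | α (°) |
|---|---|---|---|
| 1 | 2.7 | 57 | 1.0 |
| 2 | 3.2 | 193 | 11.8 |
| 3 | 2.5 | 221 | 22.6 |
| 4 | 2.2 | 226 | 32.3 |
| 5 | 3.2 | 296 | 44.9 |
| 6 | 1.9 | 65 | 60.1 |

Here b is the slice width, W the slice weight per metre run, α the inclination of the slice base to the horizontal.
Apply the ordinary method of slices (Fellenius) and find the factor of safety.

FS = 1.17

Ordinary method of slices: FS = Σ[c'·Δl_i + (W_i cosα_i)·tanφ'] / Σ W_i sinα_i, with Δl_i = b_i / cosα_i.
Slice 1: Δl = 2.7/cos1.0° = 2.700 m; N'_1 = 57·cos1.0° = 57.0; c'Δl = 8.37; W sinα = 1.0
Slice 2: Δl = 3.2/cos11.8° = 3.269 m; N'_2 = 193·cos11.8° = 188.9; c'Δl = 10.13; W sinα = 39.5
Slice 3: Δl = 2.5/cos22.6° = 2.708 m; N'_3 = 221·cos22.6° = 204.0; c'Δl = 8.39; W sinα = 84.9
Slice 4: Δl = 2.2/cos32.3° = 2.603 m; N'_4 = 226·cos32.3° = 191.0; c'Δl = 8.07; W sinα = 120.8
Slice 5: Δl = 3.2/cos44.9° = 4.518 m; N'_5 = 296·cos44.9° = 209.7; c'Δl = 14.00; W sinα = 208.9
Slice 6: Δl = 1.9/cos60.1° = 3.812 m; N'_6 = 65·cos60.1° = 32.4; c'Δl = 11.82; W sinα = 56.3
Σc'Δl = 60.8 kN/m; ΣN' = 883.0 kN/m; ΣW sinα = 511.4 kN/m
Resisting = 60.8 + 883.0·tan31.4° = 60.8 + 539.0 = 599.8 kN/m
FS = 599.8 / 511.4 = 1.173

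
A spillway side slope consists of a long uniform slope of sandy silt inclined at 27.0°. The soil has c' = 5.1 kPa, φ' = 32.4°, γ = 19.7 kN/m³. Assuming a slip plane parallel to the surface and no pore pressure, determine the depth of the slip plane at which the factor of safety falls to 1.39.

Setting FS = 1.39 in FS = [c' + γz cos²β tanφ'] / [γz sinβ cosβ] and solving for z:
z = c' / [γ cosβ (FS·sinβ − cosβ·tanφ')]
  = 5.1 / [19.7·cos27.0°·(1.39·sin27.0° − cos27.0°·tan32.4°)]
  = 5.1 / [19.7·0.8910·(1.39·0.4540 − 0.8910·0.6346)]
  = 5.1 / 1.1514 = 4.429 m

z = 4.43 m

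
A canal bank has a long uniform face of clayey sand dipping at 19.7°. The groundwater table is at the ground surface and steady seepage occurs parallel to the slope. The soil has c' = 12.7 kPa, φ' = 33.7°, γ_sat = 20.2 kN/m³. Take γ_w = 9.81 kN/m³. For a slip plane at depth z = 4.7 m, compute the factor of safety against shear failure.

With seepage parallel to the slope and the water table at the surface, the effective normal stress on the slip plane uses the buoyant unit weight γ' = γ_sat − γ_w while the driving shear stress uses γ_sat:
FS = [c' + γ' z cos²β tanφ'] / [γ_sat z sinβ cosβ]
γ' = 20.2 − 9.81 = 10.39 kN/m³
Numerator = 12.7 + 10.39·4.7·cos²19.7°·tan33.7° = 12.7 + 10.39·4.7·0.8864·0.6669 = 41.567 kPa
Denominator = 20.2·4.7·sin19.7°·cos19.7° = 20.2·4.7·0.3371·0.9415 = 30.131 kPa
FS = 41.567 / 30.131 = 1.380

FS = 1.38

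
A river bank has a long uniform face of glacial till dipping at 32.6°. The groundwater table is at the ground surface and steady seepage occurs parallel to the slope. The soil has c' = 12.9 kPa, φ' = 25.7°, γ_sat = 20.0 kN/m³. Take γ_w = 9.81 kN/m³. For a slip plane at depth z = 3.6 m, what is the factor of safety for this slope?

With seepage parallel to the slope and the water table at the surface, the effective normal stress on the slip plane uses the buoyant unit weight γ' = γ_sat − γ_w while the driving shear stress uses γ_sat:
FS = [c' + γ' z cos²β tanφ'] / [γ_sat z sinβ cosβ]
γ' = 20.0 − 9.81 = 10.19 kN/m³
Numerator = 12.9 + 10.19·3.6·cos²32.6°·tan25.7° = 12.9 + 10.19·3.6·0.7097·0.4813 = 25.430 kPa
Denominator = 20.0·3.6·sin32.6°·cos32.6° = 20.0·3.6·0.5388·0.8425 = 32.680 kPa
FS = 25.430 / 32.680 = 0.778

FS = 0.78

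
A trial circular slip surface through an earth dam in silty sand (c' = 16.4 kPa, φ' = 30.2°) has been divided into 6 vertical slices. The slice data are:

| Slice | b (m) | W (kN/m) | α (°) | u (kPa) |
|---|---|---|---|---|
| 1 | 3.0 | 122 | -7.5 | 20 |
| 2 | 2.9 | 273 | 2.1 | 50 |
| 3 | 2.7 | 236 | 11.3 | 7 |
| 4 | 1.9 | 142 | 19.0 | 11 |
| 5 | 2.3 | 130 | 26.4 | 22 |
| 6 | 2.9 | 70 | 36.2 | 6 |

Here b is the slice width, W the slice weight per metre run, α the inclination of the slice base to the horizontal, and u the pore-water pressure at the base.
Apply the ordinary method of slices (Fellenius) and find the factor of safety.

FS = 3.39

Ordinary method of slices: FS = Σ[c'·Δl_i + (W_i cosα_i − u_i·Δl_i)·tanφ'] / Σ W_i sinα_i, with Δl_i = b_i / cosα_i.
Slice 1: Δl = 3.0/cos(-7.5°) = 3.026 m; N'_1 = 122·cos(-7.5°) − 20·3.026 = 60.4; c'Δl = 49.62; W sinα = -15.9
Slice 2: Δl = 2.9/cos2.1° = 2.902 m; N'_2 = 273·cos2.1° − 50·2.902 = 127.7; c'Δl = 47.59; W sinα = 10.0
Slice 3: Δl = 2.7/cos11.3° = 2.753 m; N'_3 = 236·cos11.3° − 7·2.753 = 212.2; c'Δl = 45.16; W sinα = 46.2
Slice 4: Δl = 1.9/cos19.0° = 2.009 m; N'_4 = 142·cos19.0° − 11·2.009 = 112.2; c'Δl = 32.96; W sinα = 46.2
Slice 5: Δl = 2.3/cos26.4° = 2.568 m; N'_5 = 130·cos26.4° − 22·2.568 = 60.0; c'Δl = 42.11; W sinα = 57.8
Slice 6: Δl = 2.9/cos36.2° = 3.594 m; N'_6 = 70·cos36.2° − 6·3.594 = 34.9; c'Δl = 58.94; W sinα = 41.3
Σc'Δl = 276.4 kN/m; ΣN' = 607.3 kN/m; ΣW sinα = 185.7 kN/m
Resisting = 276.4 + 607.3·tan30.2° = 276.4 + 353.5 = 629.9 kN/m
FS = 629.9 / 185.7 = 3.392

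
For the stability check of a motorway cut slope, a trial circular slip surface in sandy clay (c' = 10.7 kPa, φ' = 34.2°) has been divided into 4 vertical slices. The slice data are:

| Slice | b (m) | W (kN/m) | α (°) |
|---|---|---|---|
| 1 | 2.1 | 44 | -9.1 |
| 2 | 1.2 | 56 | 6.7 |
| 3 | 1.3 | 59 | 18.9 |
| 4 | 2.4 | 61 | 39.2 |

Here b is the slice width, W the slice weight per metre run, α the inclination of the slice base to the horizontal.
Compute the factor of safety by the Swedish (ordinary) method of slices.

FS = 3.86

Ordinary method of slices: FS = Σ[c'·Δl_i + (W_i cosα_i)·tanφ'] / Σ W_i sinα_i, with Δl_i = b_i / cosα_i.
Slice 1: Δl = 2.1/cos(-9.1°) = 2.127 m; N'_1 = 44·cos(-9.1°) = 43.4; c'Δl = 22.76; W sinα = -7.0
Slice 2: Δl = 1.2/cos6.7° = 1.208 m; N'_2 = 56·cos6.7° = 55.6; c'Δl = 12.93; W sinα = 6.5
Slice 3: Δl = 1.3/cos18.9° = 1.374 m; N'_3 = 59·cos18.9° = 55.8; c'Δl = 14.70; W sinα = 19.1
Slice 4: Δl = 2.4/cos39.2° = 3.097 m; N'_4 = 61·cos39.2° = 47.3; c'Δl = 33.14; W sinα = 38.6
Σc'Δl = 83.5 kN/m; ΣN' = 202.2 kN/m; ΣW sinα = 57.2 kN/m
Resisting = 83.5 + 202.2·tan34.2° = 83.5 + 137.4 = 220.9 kN/m
FS = 220.9 / 57.2 = 3.859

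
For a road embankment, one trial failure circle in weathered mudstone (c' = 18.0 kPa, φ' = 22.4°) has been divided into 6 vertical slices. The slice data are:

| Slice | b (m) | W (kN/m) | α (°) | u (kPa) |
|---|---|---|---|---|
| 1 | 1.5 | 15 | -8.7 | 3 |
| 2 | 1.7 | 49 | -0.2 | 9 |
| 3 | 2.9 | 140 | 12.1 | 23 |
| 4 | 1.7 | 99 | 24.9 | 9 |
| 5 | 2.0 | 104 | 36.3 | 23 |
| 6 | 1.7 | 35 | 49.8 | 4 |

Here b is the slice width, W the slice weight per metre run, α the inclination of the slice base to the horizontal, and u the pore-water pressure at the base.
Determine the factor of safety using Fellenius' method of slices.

Ordinary method of slices: FS = Σ[c'·Δl_i + (W_i cosα_i − u_i·Δl_i)·tanφ'] / Σ W_i sinα_i, with Δl_i = b_i / cosα_i.
Slice 1: Δl = 1.5/cos(-8.7°) = 1.517 m; N'_1 = 15·cos(-8.7°) − 3·1.517 = 10.3; c'Δl = 27.31; W sinα = -2.3
Slice 2: Δl = 1.7/cos(-0.2°) = 1.700 m; N'_2 = 49·cos(-0.2°) − 9·1.700 = 33.7; c'Δl = 30.60; W sinα = -0.2
Slice 3: Δl = 2.9/cos12.1° = 2.966 m; N'_3 = 140·cos12.1° − 23·2.966 = 68.7; c'Δl = 53.39; W sinα = 29.3
Slice 4: Δl = 1.7/cos24.9° = 1.874 m; N'_4 = 99·cos24.9° − 9·1.874 = 72.9; c'Δl = 33.74; W sinα = 41.7
Slice 5: Δl = 2.0/cos36.3° = 2.482 m; N'_5 = 104·cos36.3° − 23·2.482 = 26.7; c'Δl = 44.67; W sinα = 61.6
Slice 6: Δl = 1.7/cos49.8° = 2.634 m; N'_6 = 35·cos49.8° − 4·2.634 = 12.1; c'Δl = 47.41; W sinα = 26.7
Σc'Δl = 237.1 kN/m; ΣN' = 224.4 kN/m; ΣW sinα = 156.9 kN/m
Resisting = 237.1 + 224.4·tan22.4° = 237.1 + 92.5 = 329.6 kN/m
FS = 329.6 / 156.9 = 2.101

FS = 2.10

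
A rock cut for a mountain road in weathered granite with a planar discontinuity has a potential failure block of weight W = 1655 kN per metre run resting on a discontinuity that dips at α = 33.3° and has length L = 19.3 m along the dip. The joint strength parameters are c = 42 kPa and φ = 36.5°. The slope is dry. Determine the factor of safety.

FS = 2.02

Resolving the block weight along and normal to the plane and applying the Mohr–Coulomb strength on the joint:
N' = W cosα = 1655·cos33.3° = 1383.3 kN/m
Driving force T = W sinα = 1655·sin33.3° = 908.6 kN/m
Resisting force R = c·L + N'·tanφ = 42·19.3 + 1383.3·tan36.5° = 810.6 + 1023.6 = 1834.2 kN/m
FS = R / T = 1834.2 / 908.6 = 2.019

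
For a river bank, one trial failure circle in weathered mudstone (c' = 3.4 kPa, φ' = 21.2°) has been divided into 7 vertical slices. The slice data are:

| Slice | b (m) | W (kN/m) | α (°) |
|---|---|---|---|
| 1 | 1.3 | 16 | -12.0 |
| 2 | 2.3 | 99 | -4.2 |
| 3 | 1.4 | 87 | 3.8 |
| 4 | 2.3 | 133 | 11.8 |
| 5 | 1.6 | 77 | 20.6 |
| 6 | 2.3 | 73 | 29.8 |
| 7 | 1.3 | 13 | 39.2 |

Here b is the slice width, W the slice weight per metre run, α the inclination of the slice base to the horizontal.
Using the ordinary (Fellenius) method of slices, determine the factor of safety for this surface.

Ordinary method of slices: FS = Σ[c'·Δl_i + (W_i cosα_i)·tanφ'] / Σ W_i sinα_i, with Δl_i = b_i / cosα_i.
Slice 1: Δl = 1.3/cos(-12.0°) = 1.329 m; N'_1 = 16·cos(-12.0°) = 15.7; c'Δl = 4.52; W sinα = -3.3
Slice 2: Δl = 2.3/cos(-4.2°) = 2.306 m; N'_2 = 99·cos(-4.2°) = 98.7; c'Δl = 7.84; W sinα = -7.3
Slice 3: Δl = 1.4/cos3.8° = 1.403 m; N'_3 = 87·cos3.8° = 86.8; c'Δl = 4.77; W sinα = 5.8
Slice 4: Δl = 2.3/cos11.8° = 2.350 m; N'_4 = 133·cos11.8° = 130.2; c'Δl = 7.99; W sinα = 27.2
Slice 5: Δl = 1.6/cos20.6° = 1.709 m; N'_5 = 77·cos20.6° = 72.1; c'Δl = 5.81; W sinα = 27.1
Slice 6: Δl = 2.3/cos29.8° = 2.650 m; N'_6 = 73·cos29.8° = 63.3; c'Δl = 9.01; W sinα = 36.3
Slice 7: Δl = 1.3/cos39.2° = 1.678 m; N'_7 = 13·cos39.2° = 10.1; c'Δl = 5.70; W sinα = 8.2
Σc'Δl = 45.6 kN/m; ΣN' = 476.9 kN/m; ΣW sinα = 94.0 kN/m
Resisting = 45.6 + 476.9·tan21.2° = 45.6 + 185.0 = 230.6 kN/m
FS = 230.6 / 94.0 = 2.454

FS = 2.45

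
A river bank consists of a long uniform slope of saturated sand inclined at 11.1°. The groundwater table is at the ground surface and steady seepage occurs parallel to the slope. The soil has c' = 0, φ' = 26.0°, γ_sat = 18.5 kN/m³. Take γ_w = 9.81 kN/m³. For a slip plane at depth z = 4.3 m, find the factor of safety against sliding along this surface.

FS = 1.17

With seepage parallel to the slope and the water table at the surface, the effective normal stress on the slip plane uses the buoyant unit weight γ' = γ_sat − γ_w while the driving shear stress uses γ_sat:
FS = [c' + γ' z cos²β tanφ'] / [γ_sat z sinβ cosβ]
(For c' = 0 this reduces to FS = (γ'/γ_sat)·tanφ'/tanβ.)
γ' = 18.5 − 9.81 = 8.69 kN/m³
Numerator = 0.0 + 8.69·4.3·cos²11.1°·tan26.0° = 0.0 + 8.69·4.3·0.9629·0.4877 = 17.550 kPa
Denominator = 18.5·4.3·sin11.1°·cos11.1° = 18.5·4.3·0.1925·0.9813 = 15.029 kPa
FS = 17.550 / 15.029 = 1.168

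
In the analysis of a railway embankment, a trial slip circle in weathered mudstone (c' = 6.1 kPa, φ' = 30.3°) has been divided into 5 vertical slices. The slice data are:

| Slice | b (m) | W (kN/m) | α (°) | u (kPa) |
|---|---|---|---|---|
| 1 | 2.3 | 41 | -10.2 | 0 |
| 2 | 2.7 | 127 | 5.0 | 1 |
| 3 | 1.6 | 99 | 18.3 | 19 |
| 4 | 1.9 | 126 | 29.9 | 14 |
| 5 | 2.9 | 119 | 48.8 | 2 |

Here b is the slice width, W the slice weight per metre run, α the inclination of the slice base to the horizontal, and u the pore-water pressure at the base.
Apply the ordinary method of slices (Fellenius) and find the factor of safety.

Ordinary method of slices: FS = Σ[c'·Δl_i + (W_i cosα_i − u_i·Δl_i)·tanφ'] / Σ W_i sinα_i, with Δl_i = b_i / cosα_i.
Slice 1: Δl = 2.3/cos(-10.2°) = 2.337 m; N'_1 = 41·cos(-10.2°) − 0·2.337 = 40.4; c'Δl = 14.26; W sinα = -7.3
Slice 2: Δl = 2.7/cos5.0° = 2.710 m; N'_2 = 127·cos5.0° − 1·2.710 = 123.8; c'Δl = 16.53; W sinα = 11.1
Slice 3: Δl = 1.6/cos18.3° = 1.685 m; N'_3 = 99·cos18.3° − 19·1.685 = 62.0; c'Δl = 10.28; W sinα = 31.1
Slice 4: Δl = 1.9/cos29.9° = 2.192 m; N'_4 = 126·cos29.9° − 14·2.192 = 78.5; c'Δl = 13.37; W sinα = 62.8
Slice 5: Δl = 2.9/cos48.8° = 4.403 m; N'_5 = 119·cos48.8° − 2·4.403 = 69.6; c'Δl = 26.86; W sinα = 89.5
Σc'Δl = 81.3 kN/m; ΣN' = 374.3 kN/m; ΣW sinα = 187.2 kN/m
Resisting = 81.3 + 374.3·tan30.3° = 81.3 + 218.7 = 300.0 kN/m
FS = 300.0 / 187.2 = 1.602

FS = 1.60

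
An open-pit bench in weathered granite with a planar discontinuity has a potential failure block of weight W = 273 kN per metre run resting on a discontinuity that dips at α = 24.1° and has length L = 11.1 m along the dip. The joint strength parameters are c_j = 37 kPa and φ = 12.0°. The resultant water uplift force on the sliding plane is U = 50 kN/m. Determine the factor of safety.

FS = 4.06

Resolving the block weight along and normal to the plane and applying the Mohr–Coulomb strength on the joint:
N' = W cosα − U = 273·cos24.1° − 50 = 199.2 kN/m
Driving force T = W sinα = 273·sin24.1° = 111.5 kN/m
Resisting force R = c_j·L + N'·tanφ = 37·11.1 + 199.2·tan12.0° = 410.7 + 42.3 = 453.0 kN/m
FS = R / T = 453.0 / 111.5 = 4.064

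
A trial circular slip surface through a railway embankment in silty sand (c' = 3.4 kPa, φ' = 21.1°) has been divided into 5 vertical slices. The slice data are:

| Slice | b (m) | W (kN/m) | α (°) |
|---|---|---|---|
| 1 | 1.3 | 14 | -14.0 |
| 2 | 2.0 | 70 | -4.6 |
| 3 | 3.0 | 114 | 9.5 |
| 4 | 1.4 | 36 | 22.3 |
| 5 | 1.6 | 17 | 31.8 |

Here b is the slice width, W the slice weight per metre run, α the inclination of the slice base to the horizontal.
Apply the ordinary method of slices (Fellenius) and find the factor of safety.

FS = 3.92

Ordinary method of slices: FS = Σ[c'·Δl_i + (W_i cosα_i)·tanφ'] / Σ W_i sinα_i, with Δl_i = b_i / cosα_i.
Slice 1: Δl = 1.3/cos(-14.0°) = 1.340 m; N'_1 = 14·cos(-14.0°) = 13.6; c'Δl = 4.56; W sinα = -3.4
Slice 2: Δl = 2.0/cos(-4.6°) = 2.006 m; N'_2 = 70·cos(-4.6°) = 69.8; c'Δl = 6.82; W sinα = -5.6
Slice 3: Δl = 3.0/cos9.5° = 3.042 m; N'_3 = 114·cos9.5° = 112.4; c'Δl = 10.34; W sinα = 18.8
Slice 4: Δl = 1.4/cos22.3° = 1.513 m; N'_4 = 36·cos22.3° = 33.3; c'Δl = 5.14; W sinα = 13.7
Slice 5: Δl = 1.6/cos31.8° = 1.883 m; N'_5 = 17·cos31.8° = 14.4; c'Δl = 6.40; W sinα = 9.0
Σc'Δl = 33.3 kN/m; ΣN' = 243.6 kN/m; ΣW sinα = 32.4 kN/m
Resisting = 33.3 + 243.6·tan21.1° = 33.3 + 94.0 = 127.2 kN/m
FS = 127.2 / 32.4 = 3.923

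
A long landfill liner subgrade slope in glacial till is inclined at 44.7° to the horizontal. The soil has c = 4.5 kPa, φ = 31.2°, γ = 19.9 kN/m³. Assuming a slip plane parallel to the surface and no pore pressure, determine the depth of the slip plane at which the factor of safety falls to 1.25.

Setting FS = 1.25 in FS = [c + γz cos²β tanφ] / [γz sinβ cosβ] and solving for z:
z = c / [γ cosβ (FS·sinβ − cosβ·tanφ)]
  = 4.5 / [19.9·cos44.7°·(1.25·sin44.7° − cos44.7°·tan31.2°)]
  = 4.5 / [19.9·0.7108·(1.25·0.7034 − 0.7108·0.6056)]
  = 4.5 / 6.3478 = 0.709 m

z = 0.71 m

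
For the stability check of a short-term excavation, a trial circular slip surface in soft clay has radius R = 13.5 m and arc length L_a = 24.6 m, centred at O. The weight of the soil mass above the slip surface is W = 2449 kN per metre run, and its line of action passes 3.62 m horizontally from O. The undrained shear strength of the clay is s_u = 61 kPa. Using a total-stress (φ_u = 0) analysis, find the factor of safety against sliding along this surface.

Taking moments about the centre O, the resisting moment is provided by the undrained shear strength acting along the arc:
M_R = s_u·L_a·R = 61·24.60·13.5 = 20258.1 kN·m/m
M_D = W·d = 2449·3.62 = 8865.4 kN·m/m
FS = M_R / M_D = 20258.1 / 8865.4 = 2.285

FS = 2.29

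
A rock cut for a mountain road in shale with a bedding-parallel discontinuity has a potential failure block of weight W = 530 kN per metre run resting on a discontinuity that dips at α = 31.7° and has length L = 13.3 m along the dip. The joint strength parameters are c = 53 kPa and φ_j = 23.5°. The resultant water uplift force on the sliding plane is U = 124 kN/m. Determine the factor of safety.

FS = 3.04

Resolving the block weight along and normal to the plane and applying the Mohr–Coulomb strength on the joint:
N' = W cosα − U = 530·cos31.7° − 124 = 326.9 kN/m
Driving force T = W sinα = 530·sin31.7° = 278.5 kN/m
Resisting force R = c·L + N'·tanφ_j = 53·13.3 + 326.9·tan23.5° = 704.9 + 142.2 = 847.1 kN/m
FS = R / T = 847.1 / 278.5 = 3.041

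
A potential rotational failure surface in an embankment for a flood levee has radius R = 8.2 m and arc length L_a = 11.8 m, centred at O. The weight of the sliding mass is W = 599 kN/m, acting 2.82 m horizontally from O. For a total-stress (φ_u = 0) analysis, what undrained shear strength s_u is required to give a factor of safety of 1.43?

FS = s_u·L_a·R / (W·d), so s_u = FS·W·d / (L_a·R).
s_u = 1.43·599·2.82 / (11.80·8.2) = 2415.5 / 96.76 = 24.96 kPa

s_u = 25.0 kPa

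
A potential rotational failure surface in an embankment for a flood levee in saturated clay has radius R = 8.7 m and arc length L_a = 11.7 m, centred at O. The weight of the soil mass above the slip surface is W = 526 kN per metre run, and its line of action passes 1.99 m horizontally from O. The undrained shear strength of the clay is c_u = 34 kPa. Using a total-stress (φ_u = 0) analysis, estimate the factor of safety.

FS = 3.31

Taking moments about the centre O, the resisting moment is provided by the undrained shear strength acting along the arc:
M_R = c_u·L_a·R = 34·11.70·8.7 = 3460.9 kN·m/m
M_D = W·d = 526·1.99 = 1046.7 kN·m/m
FS = M_R / M_D = 3460.9 / 1046.7 = 3.306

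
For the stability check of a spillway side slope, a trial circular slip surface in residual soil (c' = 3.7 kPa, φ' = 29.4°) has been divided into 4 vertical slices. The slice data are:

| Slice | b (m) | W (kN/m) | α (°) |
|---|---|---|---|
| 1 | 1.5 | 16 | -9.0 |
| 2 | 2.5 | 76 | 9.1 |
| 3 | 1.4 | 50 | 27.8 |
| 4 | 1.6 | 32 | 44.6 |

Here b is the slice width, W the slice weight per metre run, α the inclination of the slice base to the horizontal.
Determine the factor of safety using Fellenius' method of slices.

FS = 2.14

Ordinary method of slices: FS = Σ[c'·Δl_i + (W_i cosα_i)·tanφ'] / Σ W_i sinα_i, with Δl_i = b_i / cosα_i.
Slice 1: Δl = 1.5/cos(-9.0°) = 1.519 m; N'_1 = 16·cos(-9.0°) = 15.8; c'Δl = 5.62; W sinα = -2.5
Slice 2: Δl = 2.5/cos9.1° = 2.532 m; N'_2 = 76·cos9.1° = 75.0; c'Δl = 9.37; W sinα = 12.0
Slice 3: Δl = 1.4/cos27.8° = 1.583 m; N'_3 = 50·cos27.8° = 44.2; c'Δl = 5.86; W sinα = 23.3
Slice 4: Δl = 1.6/cos44.6° = 2.247 m; N'_4 = 32·cos44.6° = 22.8; c'Δl = 8.31; W sinα = 22.5
Σc'Δl = 29.2 kN/m; ΣN' = 157.9 kN/m; ΣW sinα = 55.3 kN/m
Resisting = 29.2 + 157.9·tan29.4° = 29.2 + 88.9 = 118.1 kN/m
FS = 118.1 / 55.3 = 2.136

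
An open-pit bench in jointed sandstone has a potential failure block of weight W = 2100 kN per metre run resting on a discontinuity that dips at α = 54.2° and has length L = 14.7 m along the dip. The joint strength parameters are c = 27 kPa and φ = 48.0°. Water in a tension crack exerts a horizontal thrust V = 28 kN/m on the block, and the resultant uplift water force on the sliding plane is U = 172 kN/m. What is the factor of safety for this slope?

FS = 0.90

Resolving the block weight along and normal to the plane and applying the Mohr–Coulomb strength on the joint:
N' = W cosα − U − V sinα = 2100·cos54.2° − 172 − 28·sin54.2° = 1033.7 kN/m
Driving force T = W sinα + V cosα = 2100·sin54.2° + 28·cos54.2° = 1719.6 kN/m
Resisting force R = c·L + N'·tanφ = 27·14.7 + 1033.7·tan48.0° = 396.9 + 1148.0 = 1544.9 kN/m
FS = R / T = 1544.9 / 1719.6 = 0.898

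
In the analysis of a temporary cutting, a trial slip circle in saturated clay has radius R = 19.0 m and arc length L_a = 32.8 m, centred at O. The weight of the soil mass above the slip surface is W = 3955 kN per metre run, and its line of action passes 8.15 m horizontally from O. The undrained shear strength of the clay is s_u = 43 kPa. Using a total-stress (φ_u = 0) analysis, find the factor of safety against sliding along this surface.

Taking moments about the centre O, the resisting moment is provided by the undrained shear strength acting along the arc:
M_R = s_u·L_a·R = 43·32.80·19.0 = 26797.6 kN·m/m
M_D = W·d = 3955·8.15 = 32233.2 kN·m/m
FS = M_R / M_D = 26797.6 / 32233.2 = 0.831

FS = 0.83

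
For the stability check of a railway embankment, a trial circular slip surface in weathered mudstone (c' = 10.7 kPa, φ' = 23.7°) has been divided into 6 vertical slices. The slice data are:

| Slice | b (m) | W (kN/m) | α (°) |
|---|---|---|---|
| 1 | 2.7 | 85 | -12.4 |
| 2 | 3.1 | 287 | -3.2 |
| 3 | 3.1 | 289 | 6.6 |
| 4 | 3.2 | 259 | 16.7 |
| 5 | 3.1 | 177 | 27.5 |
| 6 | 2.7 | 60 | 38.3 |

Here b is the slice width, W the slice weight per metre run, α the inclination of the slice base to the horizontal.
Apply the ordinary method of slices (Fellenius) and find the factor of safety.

FS = 3.60

Ordinary method of slices: FS = Σ[c'·Δl_i + (W_i cosα_i)·tanφ'] / Σ W_i sinα_i, with Δl_i = b_i / cosα_i.
Slice 1: Δl = 2.7/cos(-12.4°) = 2.764 m; N'_1 = 85·cos(-12.4°) = 83.0; c'Δl = 29.58; W sinα = -18.3
Slice 2: Δl = 3.1/cos(-3.2°) = 3.105 m; N'_2 = 287·cos(-3.2°) = 286.6; c'Δl = 33.22; W sinα = -16.0
Slice 3: Δl = 3.1/cos6.6° = 3.121 m; N'_3 = 289·cos6.6° = 287.1; c'Δl = 33.39; W sinα = 33.2
Slice 4: Δl = 3.2/cos16.7° = 3.341 m; N'_4 = 259·cos16.7° = 248.1; c'Δl = 35.75; W sinα = 74.4
Slice 5: Δl = 3.1/cos27.5° = 3.495 m; N'_5 = 177·cos27.5° = 157.0; c'Δl = 37.40; W sinα = 81.7
Slice 6: Δl = 2.7/cos38.3° = 3.440 m; N'_6 = 60·cos38.3° = 47.1; c'Δl = 36.81; W sinα = 37.2
Σc'Δl = 206.1 kN/m; ΣN' = 1108.8 kN/m; ΣW sinα = 192.3 kN/m
Resisting = 206.1 + 1108.8·tan23.7° = 206.1 + 486.7 = 692.9 kN/m
FS = 692.9 / 192.3 = 3.603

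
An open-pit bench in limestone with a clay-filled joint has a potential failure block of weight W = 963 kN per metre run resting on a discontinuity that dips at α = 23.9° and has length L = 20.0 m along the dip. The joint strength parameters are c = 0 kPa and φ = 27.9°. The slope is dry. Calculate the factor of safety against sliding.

Resolving the block weight along and normal to the plane and applying the Mohr–Coulomb strength on the joint:
N' = W cosα = 963·cos23.9° = 880.4 kN/m
Driving force T = W sinα = 963·sin23.9° = 390.2 kN/m
Resisting force R = c·L + N'·tanφ = 0·20.0 + 880.4·tan27.9° = 0.0 + 466.2 = 466.2 kN/m
FS = R / T = 466.2 / 390.2 = 1.195

FS = 1.19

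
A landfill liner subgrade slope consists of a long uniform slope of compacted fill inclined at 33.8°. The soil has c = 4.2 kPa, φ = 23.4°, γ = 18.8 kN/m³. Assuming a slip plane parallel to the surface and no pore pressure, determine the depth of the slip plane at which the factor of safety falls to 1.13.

Setting FS = 1.13 in FS = [c + γz cos²β tanφ] / [γz sinβ cosβ] and solving for z:
z = c / [γ cosβ (FS·sinβ − cosβ·tanφ)]
  = 4.2 / [18.8·cos33.8°·(1.13·sin33.8° − cos33.8°·tan23.4°)]
  = 4.2 / [18.8·0.8310·(1.13·0.5563 − 0.8310·0.4327)]
  = 4.2 / 4.2027 = 0.999 m

z = 1.00 m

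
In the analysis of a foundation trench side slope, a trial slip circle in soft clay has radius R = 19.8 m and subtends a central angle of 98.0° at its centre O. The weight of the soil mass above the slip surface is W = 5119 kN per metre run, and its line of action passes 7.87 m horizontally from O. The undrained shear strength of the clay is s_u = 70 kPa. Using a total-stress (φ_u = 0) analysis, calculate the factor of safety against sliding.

Taking moments about the centre O, the resisting moment is provided by the undrained shear strength acting along the arc:
Arc length L_a = R·θ = 19.8·(98.0°·π/180) = 19.8·1.7104 = 33.87 m
M_R = s_u·L_a·R = 70·33.87·19.8 = 46938.8 kN·m/m
M_D = W·d = 5119·7.87 = 40286.5 kN·m/m
FS = M_R / M_D = 46938.8 / 40286.5 = 1.165

FS = 1.17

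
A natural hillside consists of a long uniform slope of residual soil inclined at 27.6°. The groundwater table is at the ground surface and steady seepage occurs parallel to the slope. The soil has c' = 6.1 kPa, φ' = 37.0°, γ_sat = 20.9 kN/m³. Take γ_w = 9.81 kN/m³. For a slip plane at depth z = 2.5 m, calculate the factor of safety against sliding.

With seepage parallel to the slope and the water table at the surface, the effective normal stress on the slip plane uses the buoyant unit weight γ' = γ_sat − γ_w while the driving shear stress uses γ_sat:
FS = [c' + γ' z cos²β tanφ'] / [γ_sat z sinβ cosβ]
γ' = 20.9 − 9.81 = 11.09 kN/m³
Numerator = 6.1 + 11.09·2.5·cos²27.6°·tan37.0° = 6.1 + 11.09·2.5·0.7854·0.7536 = 22.508 kPa
Denominator = 20.9·2.5·sin27.6°·cos27.6° = 20.9·2.5·0.4633·0.8862 = 21.453 kPa
FS = 22.508 / 21.453 = 1.049

FS = 1.05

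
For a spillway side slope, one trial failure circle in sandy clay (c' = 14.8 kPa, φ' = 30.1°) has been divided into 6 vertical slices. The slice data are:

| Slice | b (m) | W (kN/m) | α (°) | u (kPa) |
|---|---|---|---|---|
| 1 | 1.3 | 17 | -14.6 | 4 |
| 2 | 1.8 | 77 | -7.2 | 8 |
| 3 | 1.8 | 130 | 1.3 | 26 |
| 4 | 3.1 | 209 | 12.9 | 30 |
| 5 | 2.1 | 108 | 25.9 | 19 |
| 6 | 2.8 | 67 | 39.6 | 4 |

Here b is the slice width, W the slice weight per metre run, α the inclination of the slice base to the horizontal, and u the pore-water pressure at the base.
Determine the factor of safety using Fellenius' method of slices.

FS = 3.30

Ordinary method of slices: FS = Σ[c'·Δl_i + (W_i cosα_i − u_i·Δl_i)·tanφ'] / Σ W_i sinα_i, with Δl_i = b_i / cosα_i.
Slice 1: Δl = 1.3/cos(-14.6°) = 1.343 m; N'_1 = 17·cos(-14.6°) − 4·1.343 = 11.1; c'Δl = 19.88; W sinα = -4.3
Slice 2: Δl = 1.8/cos(-7.2°) = 1.814 m; N'_2 = 77·cos(-7.2°) − 8·1.814 = 61.9; c'Δl = 26.85; W sinα = -9.7
Slice 3: Δl = 1.8/cos1.3° = 1.800 m; N'_3 = 130·cos1.3° − 26·1.800 = 83.2; c'Δl = 26.65; W sinα = 2.9
Slice 4: Δl = 3.1/cos12.9° = 3.180 m; N'_4 = 209·cos12.9° − 30·3.180 = 108.3; c'Δl = 47.07; W sinα = 46.7
Slice 5: Δl = 2.1/cos25.9° = 2.334 m; N'_5 = 108·cos25.9° − 19·2.334 = 52.8; c'Δl = 34.55; W sinα = 47.2
Slice 6: Δl = 2.8/cos39.6° = 3.634 m; N'_6 = 67·cos39.6° − 4·3.634 = 37.1; c'Δl = 53.78; W sinα = 42.7
Σc'Δl = 208.8 kN/m; ΣN' = 354.3 kN/m; ΣW sinα = 125.6 kN/m
Resisting = 208.8 + 354.3·tan30.1° = 208.8 + 205.4 = 414.2 kN/m
FS = 414.2 / 125.6 = 3.299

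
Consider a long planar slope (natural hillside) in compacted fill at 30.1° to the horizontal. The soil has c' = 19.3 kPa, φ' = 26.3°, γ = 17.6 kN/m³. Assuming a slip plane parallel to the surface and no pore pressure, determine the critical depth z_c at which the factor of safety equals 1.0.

z_c = 17.15 m

Setting FS = 1.00 in FS = [c' + γz cos²β tanφ'] / [γz sinβ cosβ] and solving for z:
z = c' / [γ cosβ (FS·sinβ − cosβ·tanφ')]
  = 19.3 / [17.6·cos30.1°·(1.00·sin30.1° − cos30.1°·tan26.3°)]
  = 19.3 / [17.6·0.8652·(1.00·0.5015 − 0.8652·0.4942)]
  = 19.3 / 1.1257 = 17.146 m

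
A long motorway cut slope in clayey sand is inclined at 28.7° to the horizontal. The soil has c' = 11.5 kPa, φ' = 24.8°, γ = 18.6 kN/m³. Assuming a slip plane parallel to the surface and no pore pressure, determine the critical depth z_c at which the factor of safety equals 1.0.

Setting FS = 1.00 in FS = [c' + γz cos²β tanφ'] / [γz sinβ cosβ] and solving for z:
z = c' / [γ cosβ (FS·sinβ − cosβ·tanφ')]
  = 11.5 / [18.6·cos28.7°·(1.00·sin28.7° − cos28.7°·tan24.8°)]
  = 11.5 / [18.6·0.8771·(1.00·0.4802 − 0.8771·0.4621)]
  = 11.5 / 1.2224 = 9.408 m

z_c = 9.41 m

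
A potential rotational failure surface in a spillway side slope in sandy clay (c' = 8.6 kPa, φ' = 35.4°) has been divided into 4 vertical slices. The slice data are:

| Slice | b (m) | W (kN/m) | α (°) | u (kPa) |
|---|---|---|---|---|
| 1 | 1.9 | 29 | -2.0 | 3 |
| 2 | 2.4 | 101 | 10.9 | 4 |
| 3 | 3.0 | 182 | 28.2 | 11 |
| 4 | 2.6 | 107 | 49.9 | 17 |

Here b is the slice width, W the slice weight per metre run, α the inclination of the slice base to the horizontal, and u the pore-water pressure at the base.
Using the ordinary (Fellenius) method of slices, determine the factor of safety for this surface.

FS = 1.45

Ordinary method of slices: FS = Σ[c'·Δl_i + (W_i cosα_i − u_i·Δl_i)·tanφ'] / Σ W_i sinα_i, with Δl_i = b_i / cosα_i.
Slice 1: Δl = 1.9/cos(-2.0°) = 1.901 m; N'_1 = 29·cos(-2.0°) − 3·1.901 = 23.3; c'Δl = 16.35; W sinα = -1.0
Slice 2: Δl = 2.4/cos10.9° = 2.444 m; N'_2 = 101·cos10.9° − 4·2.444 = 89.4; c'Δl = 21.02; W sinα = 19.1
Slice 3: Δl = 3.0/cos28.2° = 3.404 m; N'_3 = 182·cos28.2° − 11·3.404 = 123.0; c'Δl = 29.27; W sinα = 86.0
Slice 4: Δl = 2.6/cos49.9° = 4.036 m; N'_4 = 107·cos49.9° − 17·4.036 = 0.3; c'Δl = 34.71; W sinα = 81.8
Σc'Δl = 101.4 kN/m; ΣN' = 235.9 kN/m; ΣW sinα = 185.9 kN/m
Resisting = 101.4 + 235.9·tan35.4° = 101.4 + 167.7 = 269.0 kN/m
FS = 269.0 / 185.9 = 1.447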